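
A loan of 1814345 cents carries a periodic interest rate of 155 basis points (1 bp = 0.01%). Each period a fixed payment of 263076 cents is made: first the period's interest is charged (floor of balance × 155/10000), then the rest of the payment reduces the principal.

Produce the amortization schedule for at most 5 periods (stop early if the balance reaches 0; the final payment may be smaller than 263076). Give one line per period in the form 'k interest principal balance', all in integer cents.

1 28122 234954 1579391
2 24480 238596 1340795
3 20782 242294 1098501
4 17026 246050 852451
5 13212 249864 602587

1. interest=⌊1814345·155/10000⌋=28122; principal=263076-28122=234954; balance=1814345-234954=1579391
2. interest=⌊1579391·155/10000⌋=24480; principal=263076-24480=238596; balance=1579391-238596=1340795
3. interest=⌊1340795·155/10000⌋=20782; principal=263076-20782=242294; balance=1340795-242294=1098501
4. interest=⌊1098501·155/10000⌋=17026; principal=263076-17026=246050; balance=1098501-246050=852451
5. interest=⌊852451·155/10000⌋=13212; principal=263076-13212=249864; balance=852451-249864=602587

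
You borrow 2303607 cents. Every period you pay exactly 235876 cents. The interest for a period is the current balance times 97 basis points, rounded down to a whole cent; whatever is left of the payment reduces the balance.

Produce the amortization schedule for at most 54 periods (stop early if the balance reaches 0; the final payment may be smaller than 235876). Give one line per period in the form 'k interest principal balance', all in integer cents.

1. interest=⌊2303607·97/10000⌋=22344; principal=235876-22344=213532; balance=2303607-213532=2090075
2. interest=⌊2090075·97/10000⌋=20273; principal=235876-20273=215603; balance=2090075-215603=1874472
3. interest=⌊1874472·97/10000⌋=18182; principal=235876-18182=217694; balance=1874472-217694=1656778
4. interest=⌊1656778·97/10000⌋=16070; principal=235876-16070=219806; balance=1656778-219806=1436972
5. interest=⌊1436972·97/10000⌋=13938; principal=235876-13938=221938; balance=1436972-221938=1215034
6. interest=⌊1215034·97/10000⌋=11785; principal=235876-11785=224091; balance=1215034-224091=990943
7. interest=⌊990943·97/10000⌋=9612; principal=235876-9612=226264; balance=990943-226264=764679
8. interest=⌊764679·97/10000⌋=7417; principal=235876-7417=228459; balance=764679-228459=536220
9. interest=⌊536220·97/10000⌋=5201; principal=235876-5201=230675; balance=536220-230675=305545
10. interest=⌊305545·97/10000⌋=2963; principal=235876-2963=232913; balance=305545-232913=72632
11. interest=⌊72632·97/10000⌋=704; principal=min(235876-704,72632)=72632; balance=72632-72632=0

1 22344 213532 2090075
2 20273 215603 1874472
3 18182 217694 1656778
4 16070 219806 1436972
5 13938 221938 1215034
6 11785 224091 990943
7 9612 226264 764679
8 7417 228459 536220
9 5201 230675 305545
10 2963 232913 72632
11 704 72632 0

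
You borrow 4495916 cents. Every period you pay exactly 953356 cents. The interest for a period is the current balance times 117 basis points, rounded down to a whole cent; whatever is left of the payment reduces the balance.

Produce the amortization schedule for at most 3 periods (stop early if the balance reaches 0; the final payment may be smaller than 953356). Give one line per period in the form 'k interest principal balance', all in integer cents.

1. interest=⌊4495916·117/10000⌋=52602; principal=953356-52602=900754; balance=4495916-900754=3595162
2. interest=⌊3595162·117/10000⌋=42063; principal=953356-42063=911293; balance=3595162-911293=2683869
3. interest=⌊2683869·117/10000⌋=31401; principal=953356-31401=921955; balance=2683869-921955=1761914

1 52602 900754 3595162
2 42063 911293 2683869
3 31401 921955 1761914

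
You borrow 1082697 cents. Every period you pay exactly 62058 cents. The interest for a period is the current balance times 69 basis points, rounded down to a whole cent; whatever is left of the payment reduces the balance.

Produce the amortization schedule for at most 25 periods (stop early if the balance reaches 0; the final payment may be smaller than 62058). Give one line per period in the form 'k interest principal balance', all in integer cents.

1 7470 54588 1028109
2 7093 54965 973144
3 6714 55344 917800
4 6332 55726 862074
5 5948 56110 805964
6 5561 56497 749467
7 5171 56887 692580
8 4778 57280 635300
9 4383 57675 577625
10 3985 58073 519552
11 3584 58474 461078
12 3181 58877 402201
13 2775 59283 342918
14 2366 59692 283226
15 1954 60104 223122
16 1539 60519 162603
17 1121 60937 101666
18 701 61357 40309
19 278 40309 0

1. interest=⌊1082697·69/10000⌋=7470; principal=62058-7470=54588; balance=1082697-54588=1028109
2. interest=⌊1028109·69/10000⌋=7093; principal=62058-7093=54965; balance=1028109-54965=973144
3. interest=⌊973144·69/10000⌋=6714; principal=62058-6714=55344; balance=973144-55344=917800
4. interest=⌊917800·69/10000⌋=6332; principal=62058-6332=55726; balance=917800-55726=862074
5. interest=⌊862074·69/10000⌋=5948; principal=62058-5948=56110; balance=862074-56110=805964
6. interest=⌊805964·69/10000⌋=5561; principal=62058-5561=56497; balance=805964-56497=749467
7. interest=⌊749467·69/10000⌋=5171; principal=62058-5171=56887; balance=749467-56887=692580
8. interest=⌊692580·69/10000⌋=4778; principal=62058-4778=57280; balance=692580-57280=635300
9. interest=⌊635300·69/10000⌋=4383; principal=62058-4383=57675; balance=635300-57675=577625
10. interest=⌊577625·69/10000⌋=3985; principal=62058-3985=58073; balance=577625-58073=519552
11. interest=⌊519552·69/10000⌋=3584; principal=62058-3584=58474; balance=519552-58474=461078
12. interest=⌊461078·69/10000⌋=3181; principal=62058-3181=58877; balance=461078-58877=402201
13. interest=⌊402201·69/10000⌋=2775; principal=62058-2775=59283; balance=402201-59283=342918
14. interest=⌊342918·69/10000⌋=2366; principal=62058-2366=59692; balance=342918-59692=283226
15. interest=⌊283226·69/10000⌋=1954; principal=62058-1954=60104; balance=283226-60104=223122
16. interest=⌊223122·69/10000⌋=1539; principal=62058-1539=60519; balance=223122-60519=162603
17. interest=⌊162603·69/10000⌋=1121; principal=62058-1121=60937; balance=162603-60937=101666
18. interest=⌊101666·69/10000⌋=701; principal=62058-701=61357; balance=101666-61357=40309
19. interest=⌊40309·69/10000⌋=278; principal=min(62058-278,40309)=40309; balance=40309-40309=0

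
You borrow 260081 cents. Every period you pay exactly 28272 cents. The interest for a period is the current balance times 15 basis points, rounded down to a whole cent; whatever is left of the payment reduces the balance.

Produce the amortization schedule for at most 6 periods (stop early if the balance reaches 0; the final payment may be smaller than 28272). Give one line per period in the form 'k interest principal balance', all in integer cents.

1 390 27882 232199
2 348 27924 204275
3 306 27966 176309
4 264 28008 148301
5 222 28050 120251
6 180 28092 92159

1. interest=⌊260081·15/10000⌋=390; principal=28272-390=27882; balance=260081-27882=232199
2. interest=⌊232199·15/10000⌋=348; principal=28272-348=27924; balance=232199-27924=204275
3. interest=⌊204275·15/10000⌋=306; principal=28272-306=27966; balance=204275-27966=176309
4. interest=⌊176309·15/10000⌋=264; principal=28272-264=28008; balance=176309-28008=148301
5. interest=⌊148301·15/10000⌋=222; principal=28272-222=28050; balance=148301-28050=120251
6. interest=⌊120251·15/10000⌋=180; principal=28272-180=28092; balance=120251-28092=92159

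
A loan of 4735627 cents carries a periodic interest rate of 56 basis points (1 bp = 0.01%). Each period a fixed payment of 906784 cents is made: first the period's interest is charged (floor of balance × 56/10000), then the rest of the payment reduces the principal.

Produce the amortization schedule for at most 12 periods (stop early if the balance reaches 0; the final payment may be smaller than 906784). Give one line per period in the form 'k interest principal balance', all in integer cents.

1. interest=⌊4735627·56/10000⌋=26519; principal=906784-26519=880265; balance=4735627-880265=3855362
2. interest=⌊3855362·56/10000⌋=21590; principal=906784-21590=885194; balance=3855362-885194=2970168
3. interest=⌊2970168·56/10000⌋=16632; principal=906784-16632=890152; balance=2970168-890152=2080016
4. interest=⌊2080016·56/10000⌋=11648; principal=906784-11648=895136; balance=2080016-895136=1184880
5. interest=⌊1184880·56/10000⌋=6635; principal=906784-6635=900149; balance=1184880-900149=284731
6. interest=⌊284731·56/10000⌋=1594; principal=min(906784-1594,284731)=284731; balance=284731-284731=0

1 26519 880265 3855362
2 21590 885194 2970168
3 16632 890152 2080016
4 11648 895136 1184880
5 6635 900149 284731
6 1594 284731 0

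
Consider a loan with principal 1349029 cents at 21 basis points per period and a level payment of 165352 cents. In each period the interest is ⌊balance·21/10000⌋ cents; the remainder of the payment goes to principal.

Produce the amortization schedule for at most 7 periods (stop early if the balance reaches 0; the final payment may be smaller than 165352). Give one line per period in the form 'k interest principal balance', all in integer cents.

1 2832 162520 1186509
2 2491 162861 1023648
3 2149 163203 860445
4 1806 163546 696899
5 1463 163889 533010
6 1119 164233 368777
7 774 164578 204199

1. interest=⌊1349029·21/10000⌋=2832; principal=165352-2832=162520; balance=1349029-162520=1186509
2. interest=⌊1186509·21/10000⌋=2491; principal=165352-2491=162861; balance=1186509-162861=1023648
3. interest=⌊1023648·21/10000⌋=2149; principal=165352-2149=163203; balance=1023648-163203=860445
4. interest=⌊860445·21/10000⌋=1806; principal=165352-1806=163546; balance=860445-163546=696899
5. interest=⌊696899·21/10000⌋=1463; principal=165352-1463=163889; balance=696899-163889=533010
6. interest=⌊533010·21/10000⌋=1119; principal=165352-1119=164233; balance=533010-164233=368777
7. interest=⌊368777·21/10000⌋=774; principal=165352-774=164578; balance=368777-164578=204199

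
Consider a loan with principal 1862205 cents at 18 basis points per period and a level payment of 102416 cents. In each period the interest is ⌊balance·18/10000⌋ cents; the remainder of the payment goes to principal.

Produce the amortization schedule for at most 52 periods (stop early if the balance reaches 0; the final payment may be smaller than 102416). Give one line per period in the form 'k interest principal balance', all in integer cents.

1 3351 99065 1763140
2 3173 99243 1663897
3 2995 99421 1564476
4 2816 99600 1464876
5 2636 99780 1365096
6 2457 99959 1265137
7 2277 100139 1164998
8 2096 100320 1064678
9 1916 100500 964178
10 1735 100681 863497
11 1554 100862 762635
12 1372 101044 661591
13 1190 101226 560365
14 1008 101408 458957
15 826 101590 357367
16 643 101773 255594
17 460 101956 153638
18 276 102140 51498
19 92 51498 0

1. interest=⌊1862205·18/10000⌋=3351; principal=102416-3351=99065; balance=1862205-99065=1763140
2. interest=⌊1763140·18/10000⌋=3173; principal=102416-3173=99243; balance=1763140-99243=1663897
3. interest=⌊1663897·18/10000⌋=2995; principal=102416-2995=99421; balance=1663897-99421=1564476
4. interest=⌊1564476·18/10000⌋=2816; principal=102416-2816=99600; balance=1564476-99600=1464876
5. interest=⌊1464876·18/10000⌋=2636; principal=102416-2636=99780; balance=1464876-99780=1365096
6. interest=⌊1365096·18/10000⌋=2457; principal=102416-2457=99959; balance=1365096-99959=1265137
7. interest=⌊1265137·18/10000⌋=2277; principal=102416-2277=100139; balance=1265137-100139=1164998
8. interest=⌊1164998·18/10000⌋=2096; principal=102416-2096=100320; balance=1164998-100320=1064678
9. interest=⌊1064678·18/10000⌋=1916; principal=102416-1916=100500; balance=1064678-100500=964178
10. interest=⌊964178·18/10000⌋=1735; principal=102416-1735=100681; balance=964178-100681=863497
11. interest=⌊863497·18/10000⌋=1554; principal=102416-1554=100862; balance=863497-100862=762635
12. interest=⌊762635·18/10000⌋=1372; principal=102416-1372=101044; balance=762635-101044=661591
13. interest=⌊661591·18/10000⌋=1190; principal=102416-1190=101226; balance=661591-101226=560365
14. interest=⌊560365·18/10000⌋=1008; principal=102416-1008=101408; balance=560365-101408=458957
15. interest=⌊458957·18/10000⌋=826; principal=102416-826=101590; balance=458957-101590=357367
16. interest=⌊357367·18/10000⌋=643; principal=102416-643=101773; balance=357367-101773=255594
17. interest=⌊255594·18/10000⌋=460; principal=102416-460=101956; balance=255594-101956=153638
18. interest=⌊153638·18/10000⌋=276; principal=102416-276=102140; balance=153638-102140=51498
19. interest=⌊51498·18/10000⌋=92; principal=min(102416-92,51498)=51498; balance=51498-51498=0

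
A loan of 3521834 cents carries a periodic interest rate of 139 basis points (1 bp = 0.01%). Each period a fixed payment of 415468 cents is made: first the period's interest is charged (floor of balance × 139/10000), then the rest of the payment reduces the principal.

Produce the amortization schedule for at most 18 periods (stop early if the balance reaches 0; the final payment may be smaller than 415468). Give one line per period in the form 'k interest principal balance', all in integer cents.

1. interest=⌊3521834·139/10000⌋=48953; principal=415468-48953=366515; balance=3521834-366515=3155319
2. interest=⌊3155319·139/10000⌋=43858; principal=415468-43858=371610; balance=3155319-371610=2783709
3. interest=⌊2783709·139/10000⌋=38693; principal=415468-38693=376775; balance=2783709-376775=2406934
4. interest=⌊2406934·139/10000⌋=33456; principal=415468-33456=382012; balance=2406934-382012=2024922
5. interest=⌊2024922·139/10000⌋=28146; principal=415468-28146=387322; balance=2024922-387322=1637600
6. interest=⌊1637600·139/10000⌋=22762; principal=415468-22762=392706; balance=1637600-392706=1244894
7. interest=⌊1244894·139/10000⌋=17304; principal=415468-17304=398164; balance=1244894-398164=846730
8. interest=⌊846730·139/10000⌋=11769; principal=415468-11769=403699; balance=846730-403699=443031
9. interest=⌊443031·139/10000⌋=6158; principal=415468-6158=409310; balance=443031-409310=33721
10. interest=⌊33721·139/10000⌋=468; principal=min(415468-468,33721)=33721; balance=33721-33721=0

1 48953 366515 3155319
2 43858 371610 2783709
3 38693 376775 2406934
4 33456 382012 2024922
5 28146 387322 1637600
6 22762 392706 1244894
7 17304 398164 846730
8 11769 403699 443031
9 6158 409310 33721
10 468 33721 0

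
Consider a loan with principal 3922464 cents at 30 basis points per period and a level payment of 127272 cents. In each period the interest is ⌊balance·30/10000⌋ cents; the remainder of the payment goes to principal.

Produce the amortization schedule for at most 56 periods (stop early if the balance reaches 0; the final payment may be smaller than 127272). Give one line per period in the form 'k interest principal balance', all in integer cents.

1 11767 115505 3806959
2 11420 115852 3691107
3 11073 116199 3574908
4 10724 116548 3458360
5 10375 116897 3341463
6 10024 117248 3224215
7 9672 117600 3106615
8 9319 117953 2988662
9 8965 118307 2870355
10 8611 118661 2751694
11 8255 119017 2632677
12 7898 119374 2513303
13 7539 119733 2393570
14 7180 120092 2273478
15 6820 120452 2153026
16 6459 120813 2032213
17 6096 121176 1911037
18 5733 121539 1789498
19 5368 121904 1667594
20 5002 122270 1545324
21 4635 122637 1422687
22 4268 123004 1299683
23 3899 123373 1176310
24 3528 123744 1052566
25 3157 124115 928451
26 2785 124487 803964
27 2411 124861 679103
28 2037 125235 553868
29 1661 125611 428257
30 1284 125988 302269
31 906 126366 175903
32 527 126745 49158
33 147 49158 0

1. interest=⌊3922464·30/10000⌋=11767; principal=127272-11767=115505; balance=3922464-115505=3806959
2. interest=⌊3806959·30/10000⌋=11420; principal=127272-11420=115852; balance=3806959-115852=3691107
3. interest=⌊3691107·30/10000⌋=11073; principal=127272-11073=116199; balance=3691107-116199=3574908
4. interest=⌊3574908·30/10000⌋=10724; principal=127272-10724=116548; balance=3574908-116548=3458360
5. interest=⌊3458360·30/10000⌋=10375; principal=127272-10375=116897; balance=3458360-116897=3341463
6. interest=⌊3341463·30/10000⌋=10024; principal=127272-10024=117248; balance=3341463-117248=3224215
7. interest=⌊3224215·30/10000⌋=9672; principal=127272-9672=117600; balance=3224215-117600=3106615
8. interest=⌊3106615·30/10000⌋=9319; principal=127272-9319=117953; balance=3106615-117953=2988662
9. interest=⌊2988662·30/10000⌋=8965; principal=127272-8965=118307; balance=2988662-118307=2870355
10. interest=⌊2870355·30/10000⌋=8611; principal=127272-8611=118661; balance=2870355-118661=2751694
11. interest=⌊2751694·30/10000⌋=8255; principal=127272-8255=119017; balance=2751694-119017=2632677
12. interest=⌊2632677·30/10000⌋=7898; principal=127272-7898=119374; balance=2632677-119374=2513303
13. interest=⌊2513303·30/10000⌋=7539; principal=127272-7539=119733; balance=2513303-119733=2393570
14. interest=⌊2393570·30/10000⌋=7180; principal=127272-7180=120092; balance=2393570-120092=2273478
15. interest=⌊2273478·30/10000⌋=6820; principal=127272-6820=120452; balance=2273478-120452=2153026
16. interest=⌊2153026·30/10000⌋=6459; principal=127272-6459=120813; balance=2153026-120813=2032213
17. interest=⌊2032213·30/10000⌋=6096; principal=127272-6096=121176; balance=2032213-121176=1911037
18. interest=⌊1911037·30/10000⌋=5733; principal=127272-5733=121539; balance=1911037-121539=1789498
19. interest=⌊1789498·30/10000⌋=5368; principal=127272-5368=121904; balance=1789498-121904=1667594
20. interest=⌊1667594·30/10000⌋=5002; principal=127272-5002=122270; balance=1667594-122270=1545324
21. interest=⌊1545324·30/10000⌋=4635; principal=127272-4635=122637; balance=1545324-122637=1422687
22. interest=⌊1422687·30/10000⌋=4268; principal=127272-4268=123004; balance=1422687-123004=1299683
23. interest=⌊1299683·30/10000⌋=3899; principal=127272-3899=123373; balance=1299683-123373=1176310
24. interest=⌊1176310·30/10000⌋=3528; principal=127272-3528=123744; balance=1176310-123744=1052566
25. interest=⌊1052566·30/10000⌋=3157; principal=127272-3157=124115; balance=1052566-124115=928451
26. interest=⌊928451·30/10000⌋=2785; principal=127272-2785=124487; balance=928451-124487=803964
27. interest=⌊803964·30/10000⌋=2411; principal=127272-2411=124861; balance=803964-124861=679103
28. interest=⌊679103·30/10000⌋=2037; principal=127272-2037=125235; balance=679103-125235=553868
29. interest=⌊553868·30/10000⌋=1661; principal=127272-1661=125611; balance=553868-125611=428257
30. interest=⌊428257·30/10000⌋=1284; principal=127272-1284=125988; balance=428257-125988=302269
31. interest=⌊302269·30/10000⌋=906; principal=127272-906=126366; balance=302269-126366=175903
32. interest=⌊175903·30/10000⌋=527; principal=127272-527=126745; balance=175903-126745=49158
33. interest=⌊49158·30/10000⌋=147; principal=min(127272-147,49158)=49158; balance=49158-49158=0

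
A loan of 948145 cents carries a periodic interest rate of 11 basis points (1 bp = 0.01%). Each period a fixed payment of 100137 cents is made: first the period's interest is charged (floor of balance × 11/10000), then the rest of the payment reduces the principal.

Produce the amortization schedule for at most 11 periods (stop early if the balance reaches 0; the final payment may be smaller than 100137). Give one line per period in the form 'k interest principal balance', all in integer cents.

1 1042 99095 849050
2 933 99204 749846
3 824 99313 650533
4 715 99422 551111
5 606 99531 451580
6 496 99641 351939
7 387 99750 252189
8 277 99860 152329
9 167 99970 52359
10 57 52359 0

1. interest=⌊948145·11/10000⌋=1042; principal=100137-1042=99095; balance=948145-99095=849050
2. interest=⌊849050·11/10000⌋=933; principal=100137-933=99204; balance=849050-99204=749846
3. interest=⌊749846·11/10000⌋=824; principal=100137-824=99313; balance=749846-99313=650533
4. interest=⌊650533·11/10000⌋=715; principal=100137-715=99422; balance=650533-99422=551111
5. interest=⌊551111·11/10000⌋=606; principal=100137-606=99531; balance=551111-99531=451580
6. interest=⌊451580·11/10000⌋=496; principal=100137-496=99641; balance=451580-99641=351939
7. interest=⌊351939·11/10000⌋=387; principal=100137-387=99750; balance=351939-99750=252189
8. interest=⌊252189·11/10000⌋=277; principal=100137-277=99860; balance=252189-99860=152329
9. interest=⌊152329·11/10000⌋=167; principal=100137-167=99970; balance=152329-99970=52359
10. interest=⌊52359·11/10000⌋=57; principal=min(100137-57,52359)=52359; balance=52359-52359=0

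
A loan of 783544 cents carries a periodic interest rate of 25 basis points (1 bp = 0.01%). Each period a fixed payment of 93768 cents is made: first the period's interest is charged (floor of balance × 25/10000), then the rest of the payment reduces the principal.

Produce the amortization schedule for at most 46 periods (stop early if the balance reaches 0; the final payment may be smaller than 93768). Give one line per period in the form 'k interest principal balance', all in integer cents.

1. interest=⌊783544·25/10000⌋=1958; principal=93768-1958=91810; balance=783544-91810=691734
2. interest=⌊691734·25/10000⌋=1729; principal=93768-1729=92039; balance=691734-92039=599695
3. interest=⌊599695·25/10000⌋=1499; principal=93768-1499=92269; balance=599695-92269=507426
4. interest=⌊507426·25/10000⌋=1268; principal=93768-1268=92500; balance=507426-92500=414926
5. interest=⌊414926·25/10000⌋=1037; principal=93768-1037=92731; balance=414926-92731=322195
6. interest=⌊322195·25/10000⌋=805; principal=93768-805=92963; balance=322195-92963=229232
7. interest=⌊229232·25/10000⌋=573; principal=93768-573=93195; balance=229232-93195=136037
8. interest=⌊136037·25/10000⌋=340; principal=93768-340=93428; balance=136037-93428=42609
9. interest=⌊42609·25/10000⌋=106; principal=min(93768-106,42609)=42609; balance=42609-42609=0

1 1958 91810 691734
2 1729 92039 599695
3 1499 92269 507426
4 1268 92500 414926
5 1037 92731 322195
6 805 92963 229232
7 573 93195 136037
8 340 93428 42609
9 106 42609 0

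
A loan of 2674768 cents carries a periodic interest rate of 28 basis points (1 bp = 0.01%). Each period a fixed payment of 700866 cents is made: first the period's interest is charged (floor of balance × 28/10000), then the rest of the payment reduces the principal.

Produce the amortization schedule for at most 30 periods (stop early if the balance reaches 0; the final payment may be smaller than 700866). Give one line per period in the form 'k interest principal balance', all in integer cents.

1. interest=⌊2674768·28/10000⌋=7489; principal=700866-7489=693377; balance=2674768-693377=1981391
2. interest=⌊1981391·28/10000⌋=5547; principal=700866-5547=695319; balance=1981391-695319=1286072
3. interest=⌊1286072·28/10000⌋=3601; principal=700866-3601=697265; balance=1286072-697265=588807
4. interest=⌊588807·28/10000⌋=1648; principal=min(700866-1648,588807)=588807; balance=588807-588807=0

1 7489 693377 1981391
2 5547 695319 1286072
3 3601 697265 588807
4 1648 588807 0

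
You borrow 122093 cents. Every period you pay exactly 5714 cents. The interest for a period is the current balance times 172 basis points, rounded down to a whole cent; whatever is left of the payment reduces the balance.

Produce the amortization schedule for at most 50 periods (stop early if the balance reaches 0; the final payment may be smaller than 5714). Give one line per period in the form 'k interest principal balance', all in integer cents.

1 2099 3615 118478
2 2037 3677 114801
3 1974 3740 111061
4 1910 3804 107257
5 1844 3870 103387
6 1778 3936 99451
7 1710 4004 95447
8 1641 4073 91374
9 1571 4143 87231
10 1500 4214 83017
11 1427 4287 78730
12 1354 4360 74370
13 1279 4435 69935
14 1202 4512 65423
15 1125 4589 60834
16 1046 4668 56166
17 966 4748 51418
18 884 4830 46588
19 801 4913 41675
20 716 4998 36677
21 630 5084 31593
22 543 5171 26422
23 454 5260 21162
24 363 5351 15811
25 271 5443 10368
26 178 5536 4832
27 83 4832 0

1. interest=⌊122093·172/10000⌋=2099; principal=5714-2099=3615; balance=122093-3615=118478
2. interest=⌊118478·172/10000⌋=2037; principal=5714-2037=3677; balance=118478-3677=114801
3. interest=⌊114801·172/10000⌋=1974; principal=5714-1974=3740; balance=114801-3740=111061
4. interest=⌊111061·172/10000⌋=1910; principal=5714-1910=3804; balance=111061-3804=107257
5. interest=⌊107257·172/10000⌋=1844; principal=5714-1844=3870; balance=107257-3870=103387
6. interest=⌊103387·172/10000⌋=1778; principal=5714-1778=3936; balance=103387-3936=99451
7. interest=⌊99451·172/10000⌋=1710; principal=5714-1710=4004; balance=99451-4004=95447
8. interest=⌊95447·172/10000⌋=1641; principal=5714-1641=4073; balance=95447-4073=91374
9. interest=⌊91374·172/10000⌋=1571; principal=5714-1571=4143; balance=91374-4143=87231
10. interest=⌊87231·172/10000⌋=1500; principal=5714-1500=4214; balance=87231-4214=83017
11. interest=⌊83017·172/10000⌋=1427; principal=5714-1427=4287; balance=83017-4287=78730
12. interest=⌊78730·172/10000⌋=1354; principal=5714-1354=4360; balance=78730-4360=74370
13. interest=⌊74370·172/10000⌋=1279; principal=5714-1279=4435; balance=74370-4435=69935
14. interest=⌊69935·172/10000⌋=1202; principal=5714-1202=4512; balance=69935-4512=65423
15. interest=⌊65423·172/10000⌋=1125; principal=5714-1125=4589; balance=65423-4589=60834
16. interest=⌊60834·172/10000⌋=1046; principal=5714-1046=4668; balance=60834-4668=56166
17. interest=⌊56166·172/10000⌋=966; principal=5714-966=4748; balance=56166-4748=51418
18. interest=⌊51418·172/10000⌋=884; principal=5714-884=4830; balance=51418-4830=46588
19. interest=⌊46588·172/10000⌋=801; principal=5714-801=4913; balance=46588-4913=41675
20. interest=⌊41675·172/10000⌋=716; principal=5714-716=4998; balance=41675-4998=36677
21. interest=⌊36677·172/10000⌋=630; principal=5714-630=5084; balance=36677-5084=31593
22. interest=⌊31593·172/10000⌋=543; principal=5714-543=5171; balance=31593-5171=26422
23. interest=⌊26422·172/10000⌋=454; principal=5714-454=5260; balance=26422-5260=21162
24. interest=⌊21162·172/10000⌋=363; principal=5714-363=5351; balance=21162-5351=15811
25. interest=⌊15811·172/10000⌋=271; principal=5714-271=5443; balance=15811-5443=10368
26. interest=⌊10368·172/10000⌋=178; principal=5714-178=5536; balance=10368-5536=4832
27. interest=⌊4832·172/10000⌋=83; principal=min(5714-83,4832)=4832; balance=4832-4832=0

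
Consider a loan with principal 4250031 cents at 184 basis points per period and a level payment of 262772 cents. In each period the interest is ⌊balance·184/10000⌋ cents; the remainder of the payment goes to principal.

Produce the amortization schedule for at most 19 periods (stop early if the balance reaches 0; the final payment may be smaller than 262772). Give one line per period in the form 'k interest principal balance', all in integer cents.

1 78200 184572 4065459
2 74804 187968 3877491
3 71345 191427 3686064
4 67823 194949 3491115
5 64236 198536 3292579
6 60583 202189 3090390
7 56863 205909 2884481
8 53074 209698 2674783
9 49216 213556 2461227
10 45286 217486 2243741
11 41284 221488 2022253
12 37209 225563 1796690
13 33059 229713 1566977
14 28832 233940 1333037
15 24527 238245 1094792
16 20144 242628 852164
17 15679 247093 605071
18 11133 251639 353432
19 6503 256269 97163

1. interest=⌊4250031·184/10000⌋=78200; principal=262772-78200=184572; balance=4250031-184572=4065459
2. interest=⌊4065459·184/10000⌋=74804; principal=262772-74804=187968; balance=4065459-187968=3877491
3. interest=⌊3877491·184/10000⌋=71345; principal=262772-71345=191427; balance=3877491-191427=3686064
4. interest=⌊3686064·184/10000⌋=67823; principal=262772-67823=194949; balance=3686064-194949=3491115
5. interest=⌊3491115·184/10000⌋=64236; principal=262772-64236=198536; balance=3491115-198536=3292579
6. interest=⌊3292579·184/10000⌋=60583; principal=262772-60583=202189; balance=3292579-202189=3090390
7. interest=⌊3090390·184/10000⌋=56863; principal=262772-56863=205909; balance=3090390-205909=2884481
8. interest=⌊2884481·184/10000⌋=53074; principal=262772-53074=209698; balance=2884481-209698=2674783
9. interest=⌊2674783·184/10000⌋=49216; principal=262772-49216=213556; balance=2674783-213556=2461227
10. interest=⌊2461227·184/10000⌋=45286; principal=262772-45286=217486; balance=2461227-217486=2243741
11. interest=⌊2243741·184/10000⌋=41284; principal=262772-41284=221488; balance=2243741-221488=2022253
12. interest=⌊2022253·184/10000⌋=37209; principal=262772-37209=225563; balance=2022253-225563=1796690
13. interest=⌊1796690·184/10000⌋=33059; principal=262772-33059=229713; balance=1796690-229713=1566977
14. interest=⌊1566977·184/10000⌋=28832; principal=262772-28832=233940; balance=1566977-233940=1333037
15. interest=⌊1333037·184/10000⌋=24527; principal=262772-24527=238245; balance=1333037-238245=1094792
16. interest=⌊1094792·184/10000⌋=20144; principal=262772-20144=242628; balance=1094792-242628=852164
17. interest=⌊852164·184/10000⌋=15679; principal=262772-15679=247093; balance=852164-247093=605071
18. interest=⌊605071·184/10000⌋=11133; principal=262772-11133=251639; balance=605071-251639=353432
19. interest=⌊353432·184/10000⌋=6503; principal=262772-6503=256269; balance=353432-256269=97163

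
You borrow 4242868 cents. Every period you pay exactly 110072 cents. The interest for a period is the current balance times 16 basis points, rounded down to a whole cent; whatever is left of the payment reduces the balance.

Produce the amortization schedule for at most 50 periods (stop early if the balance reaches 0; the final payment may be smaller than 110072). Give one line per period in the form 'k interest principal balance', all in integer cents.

1. interest=⌊4242868·16/10000⌋=6788; principal=110072-6788=103284; balance=4242868-103284=4139584
2. interest=⌊4139584·16/10000⌋=6623; principal=110072-6623=103449; balance=4139584-103449=4036135
3. interest=⌊4036135·16/10000⌋=6457; principal=110072-6457=103615; balance=4036135-103615=3932520
4. interest=⌊3932520·16/10000⌋=6292; principal=110072-6292=103780; balance=3932520-103780=3828740
5. interest=⌊3828740·16/10000⌋=6125; principal=110072-6125=103947; balance=3828740-103947=3724793
6. interest=⌊3724793·16/10000⌋=5959; principal=110072-5959=104113; balance=3724793-104113=3620680
7. interest=⌊3620680·16/10000⌋=5793; principal=110072-5793=104279; balance=3620680-104279=3516401
8. interest=⌊3516401·16/10000⌋=5626; principal=110072-5626=104446; balance=3516401-104446=3411955
9. interest=⌊3411955·16/10000⌋=5459; principal=110072-5459=104613; balance=3411955-104613=3307342
10. interest=⌊3307342·16/10000⌋=5291; principal=110072-5291=104781; balance=3307342-104781=3202561
11. interest=⌊3202561·16/10000⌋=5124; principal=110072-5124=104948; balance=3202561-104948=3097613
12. interest=⌊3097613·16/10000⌋=4956; principal=110072-4956=105116; balance=3097613-105116=2992497
13. interest=⌊2992497·16/10000⌋=4787; principal=110072-4787=105285; balance=2992497-105285=2887212
14. interest=⌊2887212·16/10000⌋=4619; principal=110072-4619=105453; balance=2887212-105453=2781759
15. interest=⌊2781759·16/10000⌋=4450; principal=110072-4450=105622; balance=2781759-105622=2676137
16. interest=⌊2676137·16/10000⌋=4281; principal=110072-4281=105791; balance=2676137-105791=2570346
17. interest=⌊2570346·16/10000⌋=4112; principal=110072-4112=105960; balance=2570346-105960=2464386
18. interest=⌊2464386·16/10000⌋=3943; principal=110072-3943=106129; balance=2464386-106129=2358257
19. interest=⌊2358257·16/10000⌋=3773; principal=110072-3773=106299; balance=2358257-106299=2251958
20. interest=⌊2251958·16/10000⌋=3603; principal=110072-3603=106469; balance=2251958-106469=2145489
21. interest=⌊2145489·16/10000⌋=3432; principal=110072-3432=106640; balance=2145489-106640=2038849
22. interest=⌊2038849·16/10000⌋=3262; principal=110072-3262=106810; balance=2038849-106810=1932039
23. interest=⌊1932039·16/10000⌋=3091; principal=110072-3091=106981; balance=1932039-106981=1825058
24. interest=⌊1825058·16/10000⌋=2920; principal=110072-2920=107152; balance=1825058-107152=1717906
25. interest=⌊1717906·16/10000⌋=2748; principal=110072-2748=107324; balance=1717906-107324=1610582
26. interest=⌊1610582·16/10000⌋=2576; principal=110072-2576=107496; balance=1610582-107496=1503086
27. interest=⌊1503086·16/10000⌋=2404; principal=110072-2404=107668; balance=1503086-107668=1395418
28. interest=⌊1395418·16/10000⌋=2232; principal=110072-2232=107840; balance=1395418-107840=1287578
29. interest=⌊1287578·16/10000⌋=2060; principal=110072-2060=108012; balance=1287578-108012=1179566
30. interest=⌊1179566·16/10000⌋=1887; principal=110072-1887=108185; balance=1179566-108185=1071381
31. interest=⌊1071381·16/10000⌋=1714; principal=110072-1714=108358; balance=1071381-108358=963023
32. interest=⌊963023·16/10000⌋=1540; principal=110072-1540=108532; balance=963023-108532=854491
33. interest=⌊854491·16/10000⌋=1367; principal=110072-1367=108705; balance=854491-108705=745786
34. interest=⌊745786·16/10000⌋=1193; principal=110072-1193=108879; balance=745786-108879=636907
35. interest=⌊636907·16/10000⌋=1019; principal=110072-1019=109053; balance=636907-109053=527854
36. interest=⌊527854·16/10000⌋=844; principal=110072-844=109228; balance=527854-109228=418626
37. interest=⌊418626·16/10000⌋=669; principal=110072-669=109403; balance=418626-109403=309223
38. interest=⌊309223·16/10000⌋=494; principal=110072-494=109578; balance=309223-109578=199645
39. interest=⌊199645·16/10000⌋=319; principal=110072-319=109753; balance=199645-109753=89892
40. interest=⌊89892·16/10000⌋=143; principal=min(110072-143,89892)=89892; balance=89892-89892=0

1 6788 103284 4139584
2 6623 103449 4036135
3 6457 103615 3932520
4 6292 103780 3828740
5 6125 103947 3724793
6 5959 104113 3620680
7 5793 104279 3516401
8 5626 104446 3411955
9 5459 104613 3307342
10 5291 104781 3202561
11 5124 104948 3097613
12 4956 105116 2992497
13 4787 105285 2887212
14 4619 105453 2781759
15 4450 105622 2676137
16 4281 105791 2570346
17 4112 105960 2464386
18 3943 106129 2358257
19 3773 106299 2251958
20 3603 106469 2145489
21 3432 106640 2038849
22 3262 106810 1932039
23 3091 106981 1825058
24 2920 107152 1717906
25 2748 107324 1610582
26 2576 107496 1503086
27 2404 107668 1395418
28 2232 107840 1287578
29 2060 108012 1179566
30 1887 108185 1071381
31 1714 108358 963023
32 1540 108532 854491
33 1367 108705 745786
34 1193 108879 636907
35 1019 109053 527854
36 844 109228 418626
37 669 109403 309223
38 494 109578 199645
39 319 109753 89892
40 143 89892 0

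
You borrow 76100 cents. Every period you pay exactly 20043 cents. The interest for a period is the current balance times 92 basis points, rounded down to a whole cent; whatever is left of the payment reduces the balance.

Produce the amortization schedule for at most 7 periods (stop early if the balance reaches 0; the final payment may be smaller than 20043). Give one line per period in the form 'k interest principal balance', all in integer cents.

1 700 19343 56757
2 522 19521 37236
3 342 19701 17535
4 161 17535 0

1. interest=⌊76100·92/10000⌋=700; principal=20043-700=19343; balance=76100-19343=56757
2. interest=⌊56757·92/10000⌋=522; principal=20043-522=19521; balance=56757-19521=37236
3. interest=⌊37236·92/10000⌋=342; principal=20043-342=19701; balance=37236-19701=17535
4. interest=⌊17535·92/10000⌋=161; principal=min(20043-161,17535)=17535; balance=17535-17535=0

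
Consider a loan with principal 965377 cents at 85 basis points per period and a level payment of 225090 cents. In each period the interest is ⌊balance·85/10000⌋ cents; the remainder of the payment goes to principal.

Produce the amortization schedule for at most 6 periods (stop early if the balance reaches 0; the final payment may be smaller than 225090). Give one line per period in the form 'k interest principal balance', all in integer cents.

1. interest=⌊965377·85/10000⌋=8205; principal=225090-8205=216885; balance=965377-216885=748492
2. interest=⌊748492·85/10000⌋=6362; principal=225090-6362=218728; balance=748492-218728=529764
3. interest=⌊529764·85/10000⌋=4502; principal=225090-4502=220588; balance=529764-220588=309176
4. interest=⌊309176·85/10000⌋=2627; principal=225090-2627=222463; balance=309176-222463=86713
5. interest=⌊86713·85/10000⌋=737; principal=min(225090-737,86713)=86713; balance=86713-86713=0

1 8205 216885 748492
2 6362 218728 529764
3 4502 220588 309176
4 2627 222463 86713
5 737 86713 0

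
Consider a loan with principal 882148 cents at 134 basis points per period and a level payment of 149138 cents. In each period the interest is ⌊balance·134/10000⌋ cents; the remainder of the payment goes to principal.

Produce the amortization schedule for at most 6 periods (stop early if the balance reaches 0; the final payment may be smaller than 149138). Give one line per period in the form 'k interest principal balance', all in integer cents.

1. interest=⌊882148·134/10000⌋=11820; principal=149138-11820=137318; balance=882148-137318=744830
2. interest=⌊744830·134/10000⌋=9980; principal=149138-9980=139158; balance=744830-139158=605672
3. interest=⌊605672·134/10000⌋=8116; principal=149138-8116=141022; balance=605672-141022=464650
4. interest=⌊464650·134/10000⌋=6226; principal=149138-6226=142912; balance=464650-142912=321738
5. interest=⌊321738·134/10000⌋=4311; principal=149138-4311=144827; balance=321738-144827=176911
6. interest=⌊176911·134/10000⌋=2370; principal=149138-2370=146768; balance=176911-146768=30143

1 11820 137318 744830
2 9980 139158 605672
3 8116 141022 464650
4 6226 142912 321738
5 4311 144827 176911
6 2370 146768 30143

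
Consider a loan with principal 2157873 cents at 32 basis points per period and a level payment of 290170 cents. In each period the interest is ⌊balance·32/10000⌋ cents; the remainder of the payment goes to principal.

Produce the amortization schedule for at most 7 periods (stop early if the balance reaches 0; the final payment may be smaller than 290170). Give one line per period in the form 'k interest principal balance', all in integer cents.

1. interest=⌊2157873·32/10000⌋=6905; principal=290170-6905=283265; balance=2157873-283265=1874608
2. interest=⌊1874608·32/10000⌋=5998; principal=290170-5998=284172; balance=1874608-284172=1590436
3. interest=⌊1590436·32/10000⌋=5089; principal=290170-5089=285081; balance=1590436-285081=1305355
4. interest=⌊1305355·32/10000⌋=4177; principal=290170-4177=285993; balance=1305355-285993=1019362
5. interest=⌊1019362·32/10000⌋=3261; principal=290170-3261=286909; balance=1019362-286909=732453
6. interest=⌊732453·32/10000⌋=2343; principal=290170-2343=287827; balance=732453-287827=444626
7. interest=⌊444626·32/10000⌋=1422; principal=290170-1422=288748; balance=444626-288748=155878

1 6905 283265 1874608
2 5998 284172 1590436
3 5089 285081 1305355
4 4177 285993 1019362
5 3261 286909 732453
6 2343 287827 444626
7 1422 288748 155878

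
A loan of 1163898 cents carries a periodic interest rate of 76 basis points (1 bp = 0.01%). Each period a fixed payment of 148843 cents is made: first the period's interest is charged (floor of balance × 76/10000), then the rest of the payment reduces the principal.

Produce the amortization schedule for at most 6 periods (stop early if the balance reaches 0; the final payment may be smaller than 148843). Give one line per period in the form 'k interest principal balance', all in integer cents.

1 8845 139998 1023900
2 7781 141062 882838
3 6709 142134 740704
4 5629 143214 597490
5 4540 144303 453187
6 3444 145399 307788

1. interest=⌊1163898·76/10000⌋=8845; principal=148843-8845=139998; balance=1163898-139998=1023900
2. interest=⌊1023900·76/10000⌋=7781; principal=148843-7781=141062; balance=1023900-141062=882838
3. interest=⌊882838·76/10000⌋=6709; principal=148843-6709=142134; balance=882838-142134=740704
4. interest=⌊740704·76/10000⌋=5629; principal=148843-5629=143214; balance=740704-143214=597490
5. interest=⌊597490·76/10000⌋=4540; principal=148843-4540=144303; balance=597490-144303=453187
6. interest=⌊453187·76/10000⌋=3444; principal=148843-3444=145399; balance=453187-145399=307788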